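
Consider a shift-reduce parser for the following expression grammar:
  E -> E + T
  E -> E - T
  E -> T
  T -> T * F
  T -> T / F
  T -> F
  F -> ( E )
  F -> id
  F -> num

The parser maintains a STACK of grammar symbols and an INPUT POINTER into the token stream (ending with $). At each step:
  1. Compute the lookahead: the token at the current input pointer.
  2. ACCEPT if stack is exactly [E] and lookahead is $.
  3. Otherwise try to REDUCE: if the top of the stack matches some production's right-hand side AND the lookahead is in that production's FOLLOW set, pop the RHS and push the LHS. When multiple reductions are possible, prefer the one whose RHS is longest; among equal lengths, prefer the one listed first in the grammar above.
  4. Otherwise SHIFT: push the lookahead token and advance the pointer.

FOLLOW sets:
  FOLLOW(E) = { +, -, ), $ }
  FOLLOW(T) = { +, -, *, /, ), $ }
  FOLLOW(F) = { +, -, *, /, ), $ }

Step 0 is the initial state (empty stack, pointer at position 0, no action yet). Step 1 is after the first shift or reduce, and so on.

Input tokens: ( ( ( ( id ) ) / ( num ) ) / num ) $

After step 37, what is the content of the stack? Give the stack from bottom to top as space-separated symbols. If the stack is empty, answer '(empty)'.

Step 1: shift (. Stack=[(] ptr=1 lookahead=( remaining=[( ( ( id ) ) / ( num ) ) / num ) $]
Step 2: shift (. Stack=[( (] ptr=2 lookahead=( remaining=[( ( id ) ) / ( num ) ) / num ) $]
Step 3: shift (. Stack=[( ( (] ptr=3 lookahead=( remaining=[( id ) ) / ( num ) ) / num ) $]
Step 4: shift (. Stack=[( ( ( (] ptr=4 lookahead=id remaining=[id ) ) / ( num ) ) / num ) $]
Step 5: shift id. Stack=[( ( ( ( id] ptr=5 lookahead=) remaining=[) ) / ( num ) ) / num ) $]
Step 6: reduce F->id. Stack=[( ( ( ( F] ptr=5 lookahead=) remaining=[) ) / ( num ) ) / num ) $]
Step 7: reduce T->F. Stack=[( ( ( ( T] ptr=5 lookahead=) remaining=[) ) / ( num ) ) / num ) $]
Step 8: reduce E->T. Stack=[( ( ( ( E] ptr=5 lookahead=) remaining=[) ) / ( num ) ) / num ) $]
Step 9: shift ). Stack=[( ( ( ( E )] ptr=6 lookahead=) remaining=[) / ( num ) ) / num ) $]
Step 10: reduce F->( E ). Stack=[( ( ( F] ptr=6 lookahead=) remaining=[) / ( num ) ) / num ) $]
Step 11: reduce T->F. Stack=[( ( ( T] ptr=6 lookahead=) remaining=[) / ( num ) ) / num ) $]
Step 12: reduce E->T. Stack=[( ( ( E] ptr=6 lookahead=) remaining=[) / ( num ) ) / num ) $]
Step 13: shift ). Stack=[( ( ( E )] ptr=7 lookahead=/ remaining=[/ ( num ) ) / num ) $]
Step 14: reduce F->( E ). Stack=[( ( F] ptr=7 lookahead=/ remaining=[/ ( num ) ) / num ) $]
Step 15: reduce T->F. Stack=[( ( T] ptr=7 lookahead=/ remaining=[/ ( num ) ) / num ) $]
Step 16: shift /. Stack=[( ( T /] ptr=8 lookahead=( remaining=[( num ) ) / num ) $]
Step 17: shift (. Stack=[( ( T / (] ptr=9 lookahead=num remaining=[num ) ) / num ) $]
Step 18: shift num. Stack=[( ( T / ( num] ptr=10 lookahead=) remaining=[) ) / num ) $]
Step 19: reduce F->num. Stack=[( ( T / ( F] ptr=10 lookahead=) remaining=[) ) / num ) $]
Step 20: reduce T->F. Stack=[( ( T / ( T] ptr=10 lookahead=) remaining=[) ) / num ) $]
Step 21: reduce E->T. Stack=[( ( T / ( E] ptr=10 lookahead=) remaining=[) ) / num ) $]
Step 22: shift ). Stack=[( ( T / ( E )] ptr=11 lookahead=) remaining=[) / num ) $]
Step 23: reduce F->( E ). Stack=[( ( T / F] ptr=11 lookahead=) remaining=[) / num ) $]
Step 24: reduce T->T / F. Stack=[( ( T] ptr=11 lookahead=) remaining=[) / num ) $]
Step 25: reduce E->T. Stack=[( ( E] ptr=11 lookahead=) remaining=[) / num ) $]
Step 26: shift ). Stack=[( ( E )] ptr=12 lookahead=/ remaining=[/ num ) $]
Step 27: reduce F->( E ). Stack=[( F] ptr=12 lookahead=/ remaining=[/ num ) $]
Step 28: reduce T->F. Stack=[( T] ptr=12 lookahead=/ remaining=[/ num ) $]
Step 29: shift /. Stack=[( T /] ptr=13 lookahead=num remaining=[num ) $]
Step 30: shift num. Stack=[( T / num] ptr=14 lookahead=) remaining=[) $]
Step 31: reduce F->num. Stack=[( T / F] ptr=14 lookahead=) remaining=[) $]
Step 32: reduce T->T / F. Stack=[( T] ptr=14 lookahead=) remaining=[) $]
Step 33: reduce E->T. Stack=[( E] ptr=14 lookahead=) remaining=[) $]
Step 34: shift ). Stack=[( E )] ptr=15 lookahead=$ remaining=[$]
Step 35: reduce F->( E ). Stack=[F] ptr=15 lookahead=$ remaining=[$]
Step 36: reduce T->F. Stack=[T] ptr=15 lookahead=$ remaining=[$]
Step 37: reduce E->T. Stack=[E] ptr=15 lookahead=$ remaining=[$]

Answer: E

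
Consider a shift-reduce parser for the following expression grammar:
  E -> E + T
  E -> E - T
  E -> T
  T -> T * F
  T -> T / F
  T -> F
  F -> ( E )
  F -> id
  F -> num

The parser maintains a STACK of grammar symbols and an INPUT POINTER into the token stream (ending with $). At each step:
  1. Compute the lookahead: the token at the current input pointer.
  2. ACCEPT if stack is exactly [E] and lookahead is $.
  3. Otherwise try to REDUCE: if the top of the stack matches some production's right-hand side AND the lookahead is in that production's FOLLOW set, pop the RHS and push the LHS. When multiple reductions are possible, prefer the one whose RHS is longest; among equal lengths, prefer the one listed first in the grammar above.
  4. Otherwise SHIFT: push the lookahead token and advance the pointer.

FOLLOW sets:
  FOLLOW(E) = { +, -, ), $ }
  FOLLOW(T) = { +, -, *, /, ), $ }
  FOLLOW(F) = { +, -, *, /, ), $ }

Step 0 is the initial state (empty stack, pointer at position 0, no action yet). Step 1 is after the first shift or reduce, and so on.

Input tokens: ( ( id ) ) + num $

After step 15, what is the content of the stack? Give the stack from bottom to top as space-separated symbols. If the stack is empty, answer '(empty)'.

Step 1: shift (. Stack=[(] ptr=1 lookahead=( remaining=[( id ) ) + num $]
Step 2: shift (. Stack=[( (] ptr=2 lookahead=id remaining=[id ) ) + num $]
Step 3: shift id. Stack=[( ( id] ptr=3 lookahead=) remaining=[) ) + num $]
Step 4: reduce F->id. Stack=[( ( F] ptr=3 lookahead=) remaining=[) ) + num $]
Step 5: reduce T->F. Stack=[( ( T] ptr=3 lookahead=) remaining=[) ) + num $]
Step 6: reduce E->T. Stack=[( ( E] ptr=3 lookahead=) remaining=[) ) + num $]
Step 7: shift ). Stack=[( ( E )] ptr=4 lookahead=) remaining=[) + num $]
Step 8: reduce F->( E ). Stack=[( F] ptr=4 lookahead=) remaining=[) + num $]
Step 9: reduce T->F. Stack=[( T] ptr=4 lookahead=) remaining=[) + num $]
Step 10: reduce E->T. Stack=[( E] ptr=4 lookahead=) remaining=[) + num $]
Step 11: shift ). Stack=[( E )] ptr=5 lookahead=+ remaining=[+ num $]
Step 12: reduce F->( E ). Stack=[F] ptr=5 lookahead=+ remaining=[+ num $]
Step 13: reduce T->F. Stack=[T] ptr=5 lookahead=+ remaining=[+ num $]
Step 14: reduce E->T. Stack=[E] ptr=5 lookahead=+ remaining=[+ num $]
Step 15: shift +. Stack=[E +] ptr=6 lookahead=num remaining=[num $]

Answer: E +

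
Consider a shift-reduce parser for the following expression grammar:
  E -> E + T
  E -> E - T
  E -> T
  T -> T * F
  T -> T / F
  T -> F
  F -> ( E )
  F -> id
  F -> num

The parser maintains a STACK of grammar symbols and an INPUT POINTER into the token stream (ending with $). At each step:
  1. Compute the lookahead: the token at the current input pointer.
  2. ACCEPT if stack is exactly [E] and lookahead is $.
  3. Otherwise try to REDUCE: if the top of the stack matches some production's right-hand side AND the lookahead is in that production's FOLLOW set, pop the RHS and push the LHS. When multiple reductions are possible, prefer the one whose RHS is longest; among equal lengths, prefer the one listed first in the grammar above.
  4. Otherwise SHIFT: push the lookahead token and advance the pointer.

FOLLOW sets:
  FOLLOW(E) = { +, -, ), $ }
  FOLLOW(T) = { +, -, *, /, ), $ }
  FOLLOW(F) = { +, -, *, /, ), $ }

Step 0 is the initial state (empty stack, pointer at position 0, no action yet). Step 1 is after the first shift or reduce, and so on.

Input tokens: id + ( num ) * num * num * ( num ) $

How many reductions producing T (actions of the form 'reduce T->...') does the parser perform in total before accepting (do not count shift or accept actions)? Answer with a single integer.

Answer: 7

Derivation:
Step 1: shift id. Stack=[id] ptr=1 lookahead=+ remaining=[+ ( num ) * num * num * ( num ) $]
Step 2: reduce F->id. Stack=[F] ptr=1 lookahead=+ remaining=[+ ( num ) * num * num * ( num ) $]
Step 3: reduce T->F. Stack=[T] ptr=1 lookahead=+ remaining=[+ ( num ) * num * num * ( num ) $]
Step 4: reduce E->T. Stack=[E] ptr=1 lookahead=+ remaining=[+ ( num ) * num * num * ( num ) $]
Step 5: shift +. Stack=[E +] ptr=2 lookahead=( remaining=[( num ) * num * num * ( num ) $]
Step 6: shift (. Stack=[E + (] ptr=3 lookahead=num remaining=[num ) * num * num * ( num ) $]
Step 7: shift num. Stack=[E + ( num] ptr=4 lookahead=) remaining=[) * num * num * ( num ) $]
Step 8: reduce F->num. Stack=[E + ( F] ptr=4 lookahead=) remaining=[) * num * num * ( num ) $]
Step 9: reduce T->F. Stack=[E + ( T] ptr=4 lookahead=) remaining=[) * num * num * ( num ) $]
Step 10: reduce E->T. Stack=[E + ( E] ptr=4 lookahead=) remaining=[) * num * num * ( num ) $]
Step 11: shift ). Stack=[E + ( E )] ptr=5 lookahead=* remaining=[* num * num * ( num ) $]
Step 12: reduce F->( E ). Stack=[E + F] ptr=5 lookahead=* remaining=[* num * num * ( num ) $]
Step 13: reduce T->F. Stack=[E + T] ptr=5 lookahead=* remaining=[* num * num * ( num ) $]
Step 14: shift *. Stack=[E + T *] ptr=6 lookahead=num remaining=[num * num * ( num ) $]
Step 15: shift num. Stack=[E + T * num] ptr=7 lookahead=* remaining=[* num * ( num ) $]
Step 16: reduce F->num. Stack=[E + T * F] ptr=7 lookahead=* remaining=[* num * ( num ) $]
Step 17: reduce T->T * F. Stack=[E + T] ptr=7 lookahead=* remaining=[* num * ( num ) $]
Step 18: shift *. Stack=[E + T *] ptr=8 lookahead=num remaining=[num * ( num ) $]
Step 19: shift num. Stack=[E + T * num] ptr=9 lookahead=* remaining=[* ( num ) $]
Step 20: reduce F->num. Stack=[E + T * F] ptr=9 lookahead=* remaining=[* ( num ) $]
Step 21: reduce T->T * F. Stack=[E + T] ptr=9 lookahead=* remaining=[* ( num ) $]
Step 22: shift *. Stack=[E + T *] ptr=10 lookahead=( remaining=[( num ) $]
Step 23: shift (. Stack=[E + T * (] ptr=11 lookahead=num remaining=[num ) $]
Step 24: shift num. Stack=[E + T * ( num] ptr=12 lookahead=) remaining=[) $]
Step 25: reduce F->num. Stack=[E + T * ( F] ptr=12 lookahead=) remaining=[) $]
Step 26: reduce T->F. Stack=[E + T * ( T] ptr=12 lookahead=) remaining=[) $]
Step 27: reduce E->T. Stack=[E + T * ( E] ptr=12 lookahead=) remaining=[) $]
Step 28: shift ). Stack=[E + T * ( E )] ptr=13 lookahead=$ remaining=[$]
Step 29: reduce F->( E ). Stack=[E + T * F] ptr=13 lookahead=$ remaining=[$]
Step 30: reduce T->T * F. Stack=[E + T] ptr=13 lookahead=$ remaining=[$]
Step 31: reduce E->E + T. Stack=[E] ptr=13 lookahead=$ remaining=[$]
Step 32: accept. Stack=[E] ptr=13 lookahead=$ remaining=[$]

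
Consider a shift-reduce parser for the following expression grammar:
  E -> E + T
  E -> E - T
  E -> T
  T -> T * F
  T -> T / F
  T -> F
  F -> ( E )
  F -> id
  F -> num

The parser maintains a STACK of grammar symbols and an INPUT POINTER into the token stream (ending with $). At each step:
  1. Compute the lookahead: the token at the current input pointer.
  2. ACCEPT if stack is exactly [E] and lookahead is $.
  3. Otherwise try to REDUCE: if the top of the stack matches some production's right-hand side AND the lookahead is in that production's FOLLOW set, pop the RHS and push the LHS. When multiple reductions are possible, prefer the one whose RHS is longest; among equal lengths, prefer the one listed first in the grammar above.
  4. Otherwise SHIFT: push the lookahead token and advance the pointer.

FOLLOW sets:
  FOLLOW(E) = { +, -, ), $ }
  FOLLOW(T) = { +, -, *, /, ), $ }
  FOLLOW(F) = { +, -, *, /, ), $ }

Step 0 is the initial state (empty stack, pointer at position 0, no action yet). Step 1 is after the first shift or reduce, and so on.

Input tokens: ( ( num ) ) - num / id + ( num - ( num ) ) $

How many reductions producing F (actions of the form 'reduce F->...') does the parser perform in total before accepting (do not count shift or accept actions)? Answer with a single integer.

Answer: 9

Derivation:
Step 1: shift (. Stack=[(] ptr=1 lookahead=( remaining=[( num ) ) - num / id + ( num - ( num ) ) $]
Step 2: shift (. Stack=[( (] ptr=2 lookahead=num remaining=[num ) ) - num / id + ( num - ( num ) ) $]
Step 3: shift num. Stack=[( ( num] ptr=3 lookahead=) remaining=[) ) - num / id + ( num - ( num ) ) $]
Step 4: reduce F->num. Stack=[( ( F] ptr=3 lookahead=) remaining=[) ) - num / id + ( num - ( num ) ) $]
Step 5: reduce T->F. Stack=[( ( T] ptr=3 lookahead=) remaining=[) ) - num / id + ( num - ( num ) ) $]
Step 6: reduce E->T. Stack=[( ( E] ptr=3 lookahead=) remaining=[) ) - num / id + ( num - ( num ) ) $]
Step 7: shift ). Stack=[( ( E )] ptr=4 lookahead=) remaining=[) - num / id + ( num - ( num ) ) $]
Step 8: reduce F->( E ). Stack=[( F] ptr=4 lookahead=) remaining=[) - num / id + ( num - ( num ) ) $]
Step 9: reduce T->F. Stack=[( T] ptr=4 lookahead=) remaining=[) - num / id + ( num - ( num ) ) $]
Step 10: reduce E->T. Stack=[( E] ptr=4 lookahead=) remaining=[) - num / id + ( num - ( num ) ) $]
Step 11: shift ). Stack=[( E )] ptr=5 lookahead=- remaining=[- num / id + ( num - ( num ) ) $]
Step 12: reduce F->( E ). Stack=[F] ptr=5 lookahead=- remaining=[- num / id + ( num - ( num ) ) $]
Step 13: reduce T->F. Stack=[T] ptr=5 lookahead=- remaining=[- num / id + ( num - ( num ) ) $]
Step 14: reduce E->T. Stack=[E] ptr=5 lookahead=- remaining=[- num / id + ( num - ( num ) ) $]
Step 15: shift -. Stack=[E -] ptr=6 lookahead=num remaining=[num / id + ( num - ( num ) ) $]
Step 16: shift num. Stack=[E - num] ptr=7 lookahead=/ remaining=[/ id + ( num - ( num ) ) $]
Step 17: reduce F->num. Stack=[E - F] ptr=7 lookahead=/ remaining=[/ id + ( num - ( num ) ) $]
Step 18: reduce T->F. Stack=[E - T] ptr=7 lookahead=/ remaining=[/ id + ( num - ( num ) ) $]
Step 19: shift /. Stack=[E - T /] ptr=8 lookahead=id remaining=[id + ( num - ( num ) ) $]
Step 20: shift id. Stack=[E - T / id] ptr=9 lookahead=+ remaining=[+ ( num - ( num ) ) $]
Step 21: reduce F->id. Stack=[E - T / F] ptr=9 lookahead=+ remaining=[+ ( num - ( num ) ) $]
Step 22: reduce T->T / F. Stack=[E - T] ptr=9 lookahead=+ remaining=[+ ( num - ( num ) ) $]
Step 23: reduce E->E - T. Stack=[E] ptr=9 lookahead=+ remaining=[+ ( num - ( num ) ) $]
Step 24: shift +. Stack=[E +] ptr=10 lookahead=( remaining=[( num - ( num ) ) $]
Step 25: shift (. Stack=[E + (] ptr=11 lookahead=num remaining=[num - ( num ) ) $]
Step 26: shift num. Stack=[E + ( num] ptr=12 lookahead=- remaining=[- ( num ) ) $]
Step 27: reduce F->num. Stack=[E + ( F] ptr=12 lookahead=- remaining=[- ( num ) ) $]
Step 28: reduce T->F. Stack=[E + ( T] ptr=12 lookahead=- remaining=[- ( num ) ) $]
Step 29: reduce E->T. Stack=[E + ( E] ptr=12 lookahead=- remaining=[- ( num ) ) $]
Step 30: shift -. Stack=[E + ( E -] ptr=13 lookahead=( remaining=[( num ) ) $]
Step 31: shift (. Stack=[E + ( E - (] ptr=14 lookahead=num remaining=[num ) ) $]
Step 32: shift num. Stack=[E + ( E - ( num] ptr=15 lookahead=) remaining=[) ) $]
Step 33: reduce F->num. Stack=[E + ( E - ( F] ptr=15 lookahead=) remaining=[) ) $]
Step 34: reduce T->F. Stack=[E + ( E - ( T] ptr=15 lookahead=) remaining=[) ) $]
Step 35: reduce E->T. Stack=[E + ( E - ( E] ptr=15 lookahead=) remaining=[) ) $]
Step 36: shift ). Stack=[E + ( E - ( E )] ptr=16 lookahead=) remaining=[) $]
Step 37: reduce F->( E ). Stack=[E + ( E - F] ptr=16 lookahead=) remaining=[) $]
Step 38: reduce T->F. Stack=[E + ( E - T] ptr=16 lookahead=) remaining=[) $]
Step 39: reduce E->E - T. Stack=[E + ( E] ptr=16 lookahead=) remaining=[) $]
Step 40: shift ). Stack=[E + ( E )] ptr=17 lookahead=$ remaining=[$]
Step 41: reduce F->( E ). Stack=[E + F] ptr=17 lookahead=$ remaining=[$]
Step 42: reduce T->F. Stack=[E + T] ptr=17 lookahead=$ remaining=[$]
Step 43: reduce E->E + T. Stack=[E] ptr=17 lookahead=$ remaining=[$]
Step 44: accept. Stack=[E] ptr=17 lookahead=$ remaining=[$]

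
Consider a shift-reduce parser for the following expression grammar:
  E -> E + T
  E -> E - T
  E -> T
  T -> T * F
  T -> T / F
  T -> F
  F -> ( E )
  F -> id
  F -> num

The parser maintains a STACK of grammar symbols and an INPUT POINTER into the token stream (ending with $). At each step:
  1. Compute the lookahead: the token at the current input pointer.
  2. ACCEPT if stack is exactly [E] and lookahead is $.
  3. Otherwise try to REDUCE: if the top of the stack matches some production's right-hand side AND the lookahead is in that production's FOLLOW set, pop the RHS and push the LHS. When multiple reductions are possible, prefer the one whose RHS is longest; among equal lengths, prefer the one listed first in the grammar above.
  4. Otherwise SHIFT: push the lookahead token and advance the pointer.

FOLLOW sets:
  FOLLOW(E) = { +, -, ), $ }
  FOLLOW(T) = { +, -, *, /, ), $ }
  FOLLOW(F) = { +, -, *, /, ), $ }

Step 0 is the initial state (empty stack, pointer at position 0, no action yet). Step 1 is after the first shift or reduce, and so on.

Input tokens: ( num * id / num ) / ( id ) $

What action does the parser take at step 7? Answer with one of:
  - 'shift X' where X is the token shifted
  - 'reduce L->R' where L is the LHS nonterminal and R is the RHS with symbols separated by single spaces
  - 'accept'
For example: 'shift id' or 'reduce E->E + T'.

Answer: reduce F->id

Derivation:
Step 1: shift (. Stack=[(] ptr=1 lookahead=num remaining=[num * id / num ) / ( id ) $]
Step 2: shift num. Stack=[( num] ptr=2 lookahead=* remaining=[* id / num ) / ( id ) $]
Step 3: reduce F->num. Stack=[( F] ptr=2 lookahead=* remaining=[* id / num ) / ( id ) $]
Step 4: reduce T->F. Stack=[( T] ptr=2 lookahead=* remaining=[* id / num ) / ( id ) $]
Step 5: shift *. Stack=[( T *] ptr=3 lookahead=id remaining=[id / num ) / ( id ) $]
Step 6: shift id. Stack=[( T * id] ptr=4 lookahead=/ remaining=[/ num ) / ( id ) $]
Step 7: reduce F->id. Stack=[( T * F] ptr=4 lookahead=/ remaining=[/ num ) / ( id ) $]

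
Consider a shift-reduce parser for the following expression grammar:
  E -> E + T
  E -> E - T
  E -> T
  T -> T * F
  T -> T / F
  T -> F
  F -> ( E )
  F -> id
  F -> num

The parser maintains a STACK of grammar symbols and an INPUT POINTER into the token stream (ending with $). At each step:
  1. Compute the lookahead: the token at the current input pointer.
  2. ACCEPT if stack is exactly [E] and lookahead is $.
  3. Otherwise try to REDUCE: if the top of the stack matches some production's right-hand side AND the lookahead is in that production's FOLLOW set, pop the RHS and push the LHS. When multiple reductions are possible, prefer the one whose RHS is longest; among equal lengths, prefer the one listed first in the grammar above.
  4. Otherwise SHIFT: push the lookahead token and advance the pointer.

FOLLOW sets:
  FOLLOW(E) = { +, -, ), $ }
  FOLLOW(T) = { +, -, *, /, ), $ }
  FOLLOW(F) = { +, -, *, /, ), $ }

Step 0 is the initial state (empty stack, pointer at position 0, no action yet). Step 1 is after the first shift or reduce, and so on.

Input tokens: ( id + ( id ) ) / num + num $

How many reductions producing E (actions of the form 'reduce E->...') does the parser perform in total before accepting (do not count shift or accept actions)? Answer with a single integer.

Answer: 5

Derivation:
Step 1: shift (. Stack=[(] ptr=1 lookahead=id remaining=[id + ( id ) ) / num + num $]
Step 2: shift id. Stack=[( id] ptr=2 lookahead=+ remaining=[+ ( id ) ) / num + num $]
Step 3: reduce F->id. Stack=[( F] ptr=2 lookahead=+ remaining=[+ ( id ) ) / num + num $]
Step 4: reduce T->F. Stack=[( T] ptr=2 lookahead=+ remaining=[+ ( id ) ) / num + num $]
Step 5: reduce E->T. Stack=[( E] ptr=2 lookahead=+ remaining=[+ ( id ) ) / num + num $]
Step 6: shift +. Stack=[( E +] ptr=3 lookahead=( remaining=[( id ) ) / num + num $]
Step 7: shift (. Stack=[( E + (] ptr=4 lookahead=id remaining=[id ) ) / num + num $]
Step 8: shift id. Stack=[( E + ( id] ptr=5 lookahead=) remaining=[) ) / num + num $]
Step 9: reduce F->id. Stack=[( E + ( F] ptr=5 lookahead=) remaining=[) ) / num + num $]
Step 10: reduce T->F. Stack=[( E + ( T] ptr=5 lookahead=) remaining=[) ) / num + num $]
Step 11: reduce E->T. Stack=[( E + ( E] ptr=5 lookahead=) remaining=[) ) / num + num $]
Step 12: shift ). Stack=[( E + ( E )] ptr=6 lookahead=) remaining=[) / num + num $]
Step 13: reduce F->( E ). Stack=[( E + F] ptr=6 lookahead=) remaining=[) / num + num $]
Step 14: reduce T->F. Stack=[( E + T] ptr=6 lookahead=) remaining=[) / num + num $]
Step 15: reduce E->E + T. Stack=[( E] ptr=6 lookahead=) remaining=[) / num + num $]
Step 16: shift ). Stack=[( E )] ptr=7 lookahead=/ remaining=[/ num + num $]
Step 17: reduce F->( E ). Stack=[F] ptr=7 lookahead=/ remaining=[/ num + num $]
Step 18: reduce T->F. Stack=[T] ptr=7 lookahead=/ remaining=[/ num + num $]
Step 19: shift /. Stack=[T /] ptr=8 lookahead=num remaining=[num + num $]
Step 20: shift num. Stack=[T / num] ptr=9 lookahead=+ remaining=[+ num $]
Step 21: reduce F->num. Stack=[T / F] ptr=9 lookahead=+ remaining=[+ num $]
Step 22: reduce T->T / F. Stack=[T] ptr=9 lookahead=+ remaining=[+ num $]
Step 23: reduce E->T. Stack=[E] ptr=9 lookahead=+ remaining=[+ num $]
Step 24: shift +. Stack=[E +] ptr=10 lookahead=num remaining=[num $]
Step 25: shift num. Stack=[E + num] ptr=11 lookahead=$ remaining=[$]
Step 26: reduce F->num. Stack=[E + F] ptr=11 lookahead=$ remaining=[$]
Step 27: reduce T->F. Stack=[E + T] ptr=11 lookahead=$ remaining=[$]
Step 28: reduce E->E + T. Stack=[E] ptr=11 lookahead=$ remaining=[$]
Step 29: accept. Stack=[E] ptr=11 lookahead=$ remaining=[$]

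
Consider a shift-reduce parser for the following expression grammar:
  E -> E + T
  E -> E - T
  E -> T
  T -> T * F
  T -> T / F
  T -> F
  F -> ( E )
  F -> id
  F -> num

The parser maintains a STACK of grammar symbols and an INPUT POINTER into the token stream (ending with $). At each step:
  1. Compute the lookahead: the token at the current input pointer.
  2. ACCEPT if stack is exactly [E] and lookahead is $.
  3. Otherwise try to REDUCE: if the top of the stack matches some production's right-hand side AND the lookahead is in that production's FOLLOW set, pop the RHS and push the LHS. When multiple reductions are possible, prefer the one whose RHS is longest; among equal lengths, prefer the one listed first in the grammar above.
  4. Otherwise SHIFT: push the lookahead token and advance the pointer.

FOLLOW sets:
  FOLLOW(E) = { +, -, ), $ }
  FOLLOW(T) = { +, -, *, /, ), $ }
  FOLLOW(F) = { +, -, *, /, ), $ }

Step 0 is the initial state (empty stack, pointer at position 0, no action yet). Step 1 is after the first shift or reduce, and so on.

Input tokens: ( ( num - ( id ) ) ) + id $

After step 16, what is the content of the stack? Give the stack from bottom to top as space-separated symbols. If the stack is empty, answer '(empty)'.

Answer: ( ( E

Derivation:
Step 1: shift (. Stack=[(] ptr=1 lookahead=( remaining=[( num - ( id ) ) ) + id $]
Step 2: shift (. Stack=[( (] ptr=2 lookahead=num remaining=[num - ( id ) ) ) + id $]
Step 3: shift num. Stack=[( ( num] ptr=3 lookahead=- remaining=[- ( id ) ) ) + id $]
Step 4: reduce F->num. Stack=[( ( F] ptr=3 lookahead=- remaining=[- ( id ) ) ) + id $]
Step 5: reduce T->F. Stack=[( ( T] ptr=3 lookahead=- remaining=[- ( id ) ) ) + id $]
Step 6: reduce E->T. Stack=[( ( E] ptr=3 lookahead=- remaining=[- ( id ) ) ) + id $]
Step 7: shift -. Stack=[( ( E -] ptr=4 lookahead=( remaining=[( id ) ) ) + id $]
Step 8: shift (. Stack=[( ( E - (] ptr=5 lookahead=id remaining=[id ) ) ) + id $]
Step 9: shift id. Stack=[( ( E - ( id] ptr=6 lookahead=) remaining=[) ) ) + id $]
Step 10: reduce F->id. Stack=[( ( E - ( F] ptr=6 lookahead=) remaining=[) ) ) + id $]
Step 11: reduce T->F. Stack=[( ( E - ( T] ptr=6 lookahead=) remaining=[) ) ) + id $]
Step 12: reduce E->T. Stack=[( ( E - ( E] ptr=6 lookahead=) remaining=[) ) ) + id $]
Step 13: shift ). Stack=[( ( E - ( E )] ptr=7 lookahead=) remaining=[) ) + id $]
Step 14: reduce F->( E ). Stack=[( ( E - F] ptr=7 lookahead=) remaining=[) ) + id $]
Step 15: reduce T->F. Stack=[( ( E - T] ptr=7 lookahead=) remaining=[) ) + id $]
Step 16: reduce E->E - T. Stack=[( ( E] ptr=7 lookahead=) remaining=[) ) + id $]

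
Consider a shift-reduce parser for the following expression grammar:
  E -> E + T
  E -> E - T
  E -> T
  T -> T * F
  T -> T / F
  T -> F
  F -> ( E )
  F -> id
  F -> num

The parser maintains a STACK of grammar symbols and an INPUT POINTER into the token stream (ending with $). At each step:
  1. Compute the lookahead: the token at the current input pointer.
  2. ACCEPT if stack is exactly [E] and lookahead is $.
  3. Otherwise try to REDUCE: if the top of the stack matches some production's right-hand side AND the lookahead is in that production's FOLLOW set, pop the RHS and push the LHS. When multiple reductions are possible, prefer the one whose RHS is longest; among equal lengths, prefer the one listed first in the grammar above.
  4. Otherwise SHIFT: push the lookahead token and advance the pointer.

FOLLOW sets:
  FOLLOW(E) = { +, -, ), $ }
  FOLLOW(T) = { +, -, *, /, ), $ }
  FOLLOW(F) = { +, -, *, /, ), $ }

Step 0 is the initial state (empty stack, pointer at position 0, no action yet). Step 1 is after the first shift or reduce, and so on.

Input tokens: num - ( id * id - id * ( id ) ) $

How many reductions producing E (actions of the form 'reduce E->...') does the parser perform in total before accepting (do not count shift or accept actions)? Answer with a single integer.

Step 1: shift num. Stack=[num] ptr=1 lookahead=- remaining=[- ( id * id - id * ( id ) ) $]
Step 2: reduce F->num. Stack=[F] ptr=1 lookahead=- remaining=[- ( id * id - id * ( id ) ) $]
Step 3: reduce T->F. Stack=[T] ptr=1 lookahead=- remaining=[- ( id * id - id * ( id ) ) $]
Step 4: reduce E->T. Stack=[E] ptr=1 lookahead=- remaining=[- ( id * id - id * ( id ) ) $]
Step 5: shift -. Stack=[E -] ptr=2 lookahead=( remaining=[( id * id - id * ( id ) ) $]
Step 6: shift (. Stack=[E - (] ptr=3 lookahead=id remaining=[id * id - id * ( id ) ) $]
Step 7: shift id. Stack=[E - ( id] ptr=4 lookahead=* remaining=[* id - id * ( id ) ) $]
Step 8: reduce F->id. Stack=[E - ( F] ptr=4 lookahead=* remaining=[* id - id * ( id ) ) $]
Step 9: reduce T->F. Stack=[E - ( T] ptr=4 lookahead=* remaining=[* id - id * ( id ) ) $]
Step 10: shift *. Stack=[E - ( T *] ptr=5 lookahead=id remaining=[id - id * ( id ) ) $]
Step 11: shift id. Stack=[E - ( T * id] ptr=6 lookahead=- remaining=[- id * ( id ) ) $]
Step 12: reduce F->id. Stack=[E - ( T * F] ptr=6 lookahead=- remaining=[- id * ( id ) ) $]
Step 13: reduce T->T * F. Stack=[E - ( T] ptr=6 lookahead=- remaining=[- id * ( id ) ) $]
Step 14: reduce E->T. Stack=[E - ( E] ptr=6 lookahead=- remaining=[- id * ( id ) ) $]
Step 15: shift -. Stack=[E - ( E -] ptr=7 lookahead=id remaining=[id * ( id ) ) $]
Step 16: shift id. Stack=[E - ( E - id] ptr=8 lookahead=* remaining=[* ( id ) ) $]
Step 17: reduce F->id. Stack=[E - ( E - F] ptr=8 lookahead=* remaining=[* ( id ) ) $]
Step 18: reduce T->F. Stack=[E - ( E - T] ptr=8 lookahead=* remaining=[* ( id ) ) $]
Step 19: shift *. Stack=[E - ( E - T *] ptr=9 lookahead=( remaining=[( id ) ) $]
Step 20: shift (. Stack=[E - ( E - T * (] ptr=10 lookahead=id remaining=[id ) ) $]
Step 21: shift id. Stack=[E - ( E - T * ( id] ptr=11 lookahead=) remaining=[) ) $]
Step 22: reduce F->id. Stack=[E - ( E - T * ( F] ptr=11 lookahead=) remaining=[) ) $]
Step 23: reduce T->F. Stack=[E - ( E - T * ( T] ptr=11 lookahead=) remaining=[) ) $]
Step 24: reduce E->T. Stack=[E - ( E - T * ( E] ptr=11 lookahead=) remaining=[) ) $]
Step 25: shift ). Stack=[E - ( E - T * ( E )] ptr=12 lookahead=) remaining=[) $]
Step 26: reduce F->( E ). Stack=[E - ( E - T * F] ptr=12 lookahead=) remaining=[) $]
Step 27: reduce T->T * F. Stack=[E - ( E - T] ptr=12 lookahead=) remaining=[) $]
Step 28: reduce E->E - T. Stack=[E - ( E] ptr=12 lookahead=) remaining=[) $]
Step 29: shift ). Stack=[E - ( E )] ptr=13 lookahead=$ remaining=[$]
Step 30: reduce F->( E ). Stack=[E - F] ptr=13 lookahead=$ remaining=[$]
Step 31: reduce T->F. Stack=[E - T] ptr=13 lookahead=$ remaining=[$]
Step 32: reduce E->E - T. Stack=[E] ptr=13 lookahead=$ remaining=[$]
Step 33: accept. Stack=[E] ptr=13 lookahead=$ remaining=[$]

Answer: 5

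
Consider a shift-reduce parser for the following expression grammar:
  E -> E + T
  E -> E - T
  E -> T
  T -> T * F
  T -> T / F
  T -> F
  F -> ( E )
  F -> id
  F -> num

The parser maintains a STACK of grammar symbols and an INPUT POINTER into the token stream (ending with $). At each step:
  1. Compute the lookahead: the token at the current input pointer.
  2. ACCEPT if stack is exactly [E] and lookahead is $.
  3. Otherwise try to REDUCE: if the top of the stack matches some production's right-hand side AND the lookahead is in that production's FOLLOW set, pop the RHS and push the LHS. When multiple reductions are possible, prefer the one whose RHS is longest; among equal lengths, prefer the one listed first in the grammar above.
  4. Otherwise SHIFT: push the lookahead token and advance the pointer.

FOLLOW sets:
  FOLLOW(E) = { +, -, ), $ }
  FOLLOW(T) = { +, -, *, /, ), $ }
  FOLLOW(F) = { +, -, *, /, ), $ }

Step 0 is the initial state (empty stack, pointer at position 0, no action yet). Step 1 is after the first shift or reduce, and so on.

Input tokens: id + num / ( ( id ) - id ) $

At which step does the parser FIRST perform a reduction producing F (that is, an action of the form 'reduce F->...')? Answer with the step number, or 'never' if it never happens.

Step 1: shift id. Stack=[id] ptr=1 lookahead=+ remaining=[+ num / ( ( id ) - id ) $]
Step 2: reduce F->id. Stack=[F] ptr=1 lookahead=+ remaining=[+ num / ( ( id ) - id ) $]

Answer: 2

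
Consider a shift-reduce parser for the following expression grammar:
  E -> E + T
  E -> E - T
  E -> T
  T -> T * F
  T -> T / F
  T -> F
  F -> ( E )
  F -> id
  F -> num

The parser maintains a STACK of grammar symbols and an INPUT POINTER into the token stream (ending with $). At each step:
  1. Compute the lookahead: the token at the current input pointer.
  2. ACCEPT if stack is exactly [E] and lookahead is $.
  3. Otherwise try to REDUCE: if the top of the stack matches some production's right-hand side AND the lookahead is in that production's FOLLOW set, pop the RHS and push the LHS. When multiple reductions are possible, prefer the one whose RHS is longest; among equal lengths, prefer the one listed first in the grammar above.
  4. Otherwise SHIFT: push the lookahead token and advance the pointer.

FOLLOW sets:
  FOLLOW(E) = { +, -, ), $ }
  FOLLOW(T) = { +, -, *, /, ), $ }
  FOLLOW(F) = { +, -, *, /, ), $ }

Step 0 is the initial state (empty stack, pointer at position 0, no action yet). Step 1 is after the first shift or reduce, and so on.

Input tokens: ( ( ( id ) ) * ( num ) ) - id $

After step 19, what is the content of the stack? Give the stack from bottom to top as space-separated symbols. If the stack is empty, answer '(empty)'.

Step 1: shift (. Stack=[(] ptr=1 lookahead=( remaining=[( ( id ) ) * ( num ) ) - id $]
Step 2: shift (. Stack=[( (] ptr=2 lookahead=( remaining=[( id ) ) * ( num ) ) - id $]
Step 3: shift (. Stack=[( ( (] ptr=3 lookahead=id remaining=[id ) ) * ( num ) ) - id $]
Step 4: shift id. Stack=[( ( ( id] ptr=4 lookahead=) remaining=[) ) * ( num ) ) - id $]
Step 5: reduce F->id. Stack=[( ( ( F] ptr=4 lookahead=) remaining=[) ) * ( num ) ) - id $]
Step 6: reduce T->F. Stack=[( ( ( T] ptr=4 lookahead=) remaining=[) ) * ( num ) ) - id $]
Step 7: reduce E->T. Stack=[( ( ( E] ptr=4 lookahead=) remaining=[) ) * ( num ) ) - id $]
Step 8: shift ). Stack=[( ( ( E )] ptr=5 lookahead=) remaining=[) * ( num ) ) - id $]
Step 9: reduce F->( E ). Stack=[( ( F] ptr=5 lookahead=) remaining=[) * ( num ) ) - id $]
Step 10: reduce T->F. Stack=[( ( T] ptr=5 lookahead=) remaining=[) * ( num ) ) - id $]
Step 11: reduce E->T. Stack=[( ( E] ptr=5 lookahead=) remaining=[) * ( num ) ) - id $]
Step 12: shift ). Stack=[( ( E )] ptr=6 lookahead=* remaining=[* ( num ) ) - id $]
Step 13: reduce F->( E ). Stack=[( F] ptr=6 lookahead=* remaining=[* ( num ) ) - id $]
Step 14: reduce T->F. Stack=[( T] ptr=6 lookahead=* remaining=[* ( num ) ) - id $]
Step 15: shift *. Stack=[( T *] ptr=7 lookahead=( remaining=[( num ) ) - id $]
Step 16: shift (. Stack=[( T * (] ptr=8 lookahead=num remaining=[num ) ) - id $]
Step 17: shift num. Stack=[( T * ( num] ptr=9 lookahead=) remaining=[) ) - id $]
Step 18: reduce F->num. Stack=[( T * ( F] ptr=9 lookahead=) remaining=[) ) - id $]
Step 19: reduce T->F. Stack=[( T * ( T] ptr=9 lookahead=) remaining=[) ) - id $]

Answer: ( T * ( T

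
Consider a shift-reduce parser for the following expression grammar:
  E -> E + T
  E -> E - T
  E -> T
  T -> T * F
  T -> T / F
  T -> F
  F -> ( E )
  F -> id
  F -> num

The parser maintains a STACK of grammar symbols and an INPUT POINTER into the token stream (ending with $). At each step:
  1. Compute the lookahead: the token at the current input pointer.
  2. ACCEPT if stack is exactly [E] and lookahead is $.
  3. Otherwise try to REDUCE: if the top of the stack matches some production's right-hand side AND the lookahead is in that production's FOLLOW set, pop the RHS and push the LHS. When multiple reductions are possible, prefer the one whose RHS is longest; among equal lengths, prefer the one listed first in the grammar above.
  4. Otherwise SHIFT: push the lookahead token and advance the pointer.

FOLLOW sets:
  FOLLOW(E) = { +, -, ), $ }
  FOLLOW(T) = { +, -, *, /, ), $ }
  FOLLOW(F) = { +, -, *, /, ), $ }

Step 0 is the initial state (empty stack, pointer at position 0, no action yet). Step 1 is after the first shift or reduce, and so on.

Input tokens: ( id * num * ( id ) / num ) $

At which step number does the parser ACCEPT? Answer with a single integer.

Answer: 27

Derivation:
Step 1: shift (. Stack=[(] ptr=1 lookahead=id remaining=[id * num * ( id ) / num ) $]
Step 2: shift id. Stack=[( id] ptr=2 lookahead=* remaining=[* num * ( id ) / num ) $]
Step 3: reduce F->id. Stack=[( F] ptr=2 lookahead=* remaining=[* num * ( id ) / num ) $]
Step 4: reduce T->F. Stack=[( T] ptr=2 lookahead=* remaining=[* num * ( id ) / num ) $]
Step 5: shift *. Stack=[( T *] ptr=3 lookahead=num remaining=[num * ( id ) / num ) $]
Step 6: shift num. Stack=[( T * num] ptr=4 lookahead=* remaining=[* ( id ) / num ) $]
Step 7: reduce F->num. Stack=[( T * F] ptr=4 lookahead=* remaining=[* ( id ) / num ) $]
Step 8: reduce T->T * F. Stack=[( T] ptr=4 lookahead=* remaining=[* ( id ) / num ) $]
Step 9: shift *. Stack=[( T *] ptr=5 lookahead=( remaining=[( id ) / num ) $]
Step 10: shift (. Stack=[( T * (] ptr=6 lookahead=id remaining=[id ) / num ) $]
Step 11: shift id. Stack=[( T * ( id] ptr=7 lookahead=) remaining=[) / num ) $]
Step 12: reduce F->id. Stack=[( T * ( F] ptr=7 lookahead=) remaining=[) / num ) $]
Step 13: reduce T->F. Stack=[( T * ( T] ptr=7 lookahead=) remaining=[) / num ) $]
Step 14: reduce E->T. Stack=[( T * ( E] ptr=7 lookahead=) remaining=[) / num ) $]
Step 15: shift ). Stack=[( T * ( E )] ptr=8 lookahead=/ remaining=[/ num ) $]
Step 16: reduce F->( E ). Stack=[( T * F] ptr=8 lookahead=/ remaining=[/ num ) $]
Step 17: reduce T->T * F. Stack=[( T] ptr=8 lookahead=/ remaining=[/ num ) $]
Step 18: shift /. Stack=[( T /] ptr=9 lookahead=num remaining=[num ) $]
Step 19: shift num. Stack=[( T / num] ptr=10 lookahead=) remaining=[) $]
Step 20: reduce F->num. Stack=[( T / F] ptr=10 lookahead=) remaining=[) $]
Step 21: reduce T->T / F. Stack=[( T] ptr=10 lookahead=) remaining=[) $]
Step 22: reduce E->T. Stack=[( E] ptr=10 lookahead=) remaining=[) $]
Step 23: shift ). Stack=[( E )] ptr=11 lookahead=$ remaining=[$]
Step 24: reduce F->( E ). Stack=[F] ptr=11 lookahead=$ remaining=[$]
Step 25: reduce T->F. Stack=[T] ptr=11 lookahead=$ remaining=[$]
Step 26: reduce E->T. Stack=[E] ptr=11 lookahead=$ remaining=[$]
Step 27: accept. Stack=[E] ptr=11 lookahead=$ remaining=[$]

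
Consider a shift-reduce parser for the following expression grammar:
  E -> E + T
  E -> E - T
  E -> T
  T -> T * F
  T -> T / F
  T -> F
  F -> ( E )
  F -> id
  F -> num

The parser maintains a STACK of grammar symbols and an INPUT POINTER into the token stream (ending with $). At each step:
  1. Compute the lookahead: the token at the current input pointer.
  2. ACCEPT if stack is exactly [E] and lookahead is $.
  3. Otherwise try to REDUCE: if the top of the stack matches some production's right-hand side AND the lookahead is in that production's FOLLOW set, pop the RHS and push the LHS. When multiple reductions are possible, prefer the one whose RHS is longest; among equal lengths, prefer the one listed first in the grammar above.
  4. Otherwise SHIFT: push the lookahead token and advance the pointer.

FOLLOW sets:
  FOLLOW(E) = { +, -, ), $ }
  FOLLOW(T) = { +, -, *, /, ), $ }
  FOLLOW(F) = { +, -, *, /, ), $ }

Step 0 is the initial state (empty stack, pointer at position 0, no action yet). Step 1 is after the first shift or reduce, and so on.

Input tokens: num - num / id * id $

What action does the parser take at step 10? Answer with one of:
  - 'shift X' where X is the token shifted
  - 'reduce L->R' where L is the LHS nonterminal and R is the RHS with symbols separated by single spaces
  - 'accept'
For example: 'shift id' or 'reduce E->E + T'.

Step 1: shift num. Stack=[num] ptr=1 lookahead=- remaining=[- num / id * id $]
Step 2: reduce F->num. Stack=[F] ptr=1 lookahead=- remaining=[- num / id * id $]
Step 3: reduce T->F. Stack=[T] ptr=1 lookahead=- remaining=[- num / id * id $]
Step 4: reduce E->T. Stack=[E] ptr=1 lookahead=- remaining=[- num / id * id $]
Step 5: shift -. Stack=[E -] ptr=2 lookahead=num remaining=[num / id * id $]
Step 6: shift num. Stack=[E - num] ptr=3 lookahead=/ remaining=[/ id * id $]
Step 7: reduce F->num. Stack=[E - F] ptr=3 lookahead=/ remaining=[/ id * id $]
Step 8: reduce T->F. Stack=[E - T] ptr=3 lookahead=/ remaining=[/ id * id $]
Step 9: shift /. Stack=[E - T /] ptr=4 lookahead=id remaining=[id * id $]
Step 10: shift id. Stack=[E - T / id] ptr=5 lookahead=* remaining=[* id $]

Answer: shift id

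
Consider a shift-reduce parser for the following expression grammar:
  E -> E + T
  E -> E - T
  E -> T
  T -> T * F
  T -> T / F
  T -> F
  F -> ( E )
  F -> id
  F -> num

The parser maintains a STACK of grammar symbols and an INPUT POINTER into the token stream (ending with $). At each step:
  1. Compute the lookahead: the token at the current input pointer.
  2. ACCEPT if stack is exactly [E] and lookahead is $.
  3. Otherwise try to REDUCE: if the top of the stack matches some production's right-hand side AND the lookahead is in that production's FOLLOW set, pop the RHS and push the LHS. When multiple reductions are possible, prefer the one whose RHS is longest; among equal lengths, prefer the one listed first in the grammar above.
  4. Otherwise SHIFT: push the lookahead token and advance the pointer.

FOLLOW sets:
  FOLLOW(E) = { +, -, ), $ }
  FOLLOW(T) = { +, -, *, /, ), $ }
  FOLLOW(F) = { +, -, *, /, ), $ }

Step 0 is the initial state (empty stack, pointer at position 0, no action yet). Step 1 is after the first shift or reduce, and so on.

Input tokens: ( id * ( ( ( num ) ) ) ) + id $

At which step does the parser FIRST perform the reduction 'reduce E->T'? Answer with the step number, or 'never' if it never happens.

Answer: 12

Derivation:
Step 1: shift (. Stack=[(] ptr=1 lookahead=id remaining=[id * ( ( ( num ) ) ) ) + id $]
Step 2: shift id. Stack=[( id] ptr=2 lookahead=* remaining=[* ( ( ( num ) ) ) ) + id $]
Step 3: reduce F->id. Stack=[( F] ptr=2 lookahead=* remaining=[* ( ( ( num ) ) ) ) + id $]
Step 4: reduce T->F. Stack=[( T] ptr=2 lookahead=* remaining=[* ( ( ( num ) ) ) ) + id $]
Step 5: shift *. Stack=[( T *] ptr=3 lookahead=( remaining=[( ( ( num ) ) ) ) + id $]
Step 6: shift (. Stack=[( T * (] ptr=4 lookahead=( remaining=[( ( num ) ) ) ) + id $]
Step 7: shift (. Stack=[( T * ( (] ptr=5 lookahead=( remaining=[( num ) ) ) ) + id $]
Step 8: shift (. Stack=[( T * ( ( (] ptr=6 lookahead=num remaining=[num ) ) ) ) + id $]
Step 9: shift num. Stack=[( T * ( ( ( num] ptr=7 lookahead=) remaining=[) ) ) ) + id $]
Step 10: reduce F->num. Stack=[( T * ( ( ( F] ptr=7 lookahead=) remaining=[) ) ) ) + id $]
Step 11: reduce T->F. Stack=[( T * ( ( ( T] ptr=7 lookahead=) remaining=[) ) ) ) + id $]
Step 12: reduce E->T. Stack=[( T * ( ( ( E] ptr=7 lookahead=) remaining=[) ) ) ) + id $]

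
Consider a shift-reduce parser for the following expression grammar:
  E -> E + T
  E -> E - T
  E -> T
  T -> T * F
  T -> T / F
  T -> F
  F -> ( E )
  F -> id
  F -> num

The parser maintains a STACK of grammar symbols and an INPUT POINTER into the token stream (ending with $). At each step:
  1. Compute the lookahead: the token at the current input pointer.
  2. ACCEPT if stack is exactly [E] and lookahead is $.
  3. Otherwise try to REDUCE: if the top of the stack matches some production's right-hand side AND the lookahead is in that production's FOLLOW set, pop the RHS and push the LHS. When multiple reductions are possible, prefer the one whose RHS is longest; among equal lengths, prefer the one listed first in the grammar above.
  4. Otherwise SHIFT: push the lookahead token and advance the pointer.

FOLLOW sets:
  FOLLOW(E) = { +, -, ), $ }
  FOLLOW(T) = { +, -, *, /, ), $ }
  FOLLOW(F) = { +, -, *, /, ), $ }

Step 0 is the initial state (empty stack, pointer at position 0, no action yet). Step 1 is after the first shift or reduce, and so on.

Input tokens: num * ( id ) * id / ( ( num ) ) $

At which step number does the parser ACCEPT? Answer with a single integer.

Answer: 32

Derivation:
Step 1: shift num. Stack=[num] ptr=1 lookahead=* remaining=[* ( id ) * id / ( ( num ) ) $]
Step 2: reduce F->num. Stack=[F] ptr=1 lookahead=* remaining=[* ( id ) * id / ( ( num ) ) $]
Step 3: reduce T->F. Stack=[T] ptr=1 lookahead=* remaining=[* ( id ) * id / ( ( num ) ) $]
Step 4: shift *. Stack=[T *] ptr=2 lookahead=( remaining=[( id ) * id / ( ( num ) ) $]
Step 5: shift (. Stack=[T * (] ptr=3 lookahead=id remaining=[id ) * id / ( ( num ) ) $]
Step 6: shift id. Stack=[T * ( id] ptr=4 lookahead=) remaining=[) * id / ( ( num ) ) $]
Step 7: reduce F->id. Stack=[T * ( F] ptr=4 lookahead=) remaining=[) * id / ( ( num ) ) $]
Step 8: reduce T->F. Stack=[T * ( T] ptr=4 lookahead=) remaining=[) * id / ( ( num ) ) $]
Step 9: reduce E->T. Stack=[T * ( E] ptr=4 lookahead=) remaining=[) * id / ( ( num ) ) $]
Step 10: shift ). Stack=[T * ( E )] ptr=5 lookahead=* remaining=[* id / ( ( num ) ) $]
Step 11: reduce F->( E ). Stack=[T * F] ptr=5 lookahead=* remaining=[* id / ( ( num ) ) $]
Step 12: reduce T->T * F. Stack=[T] ptr=5 lookahead=* remaining=[* id / ( ( num ) ) $]
Step 13: shift *. Stack=[T *] ptr=6 lookahead=id remaining=[id / ( ( num ) ) $]
Step 14: shift id. Stack=[T * id] ptr=7 lookahead=/ remaining=[/ ( ( num ) ) $]
Step 15: reduce F->id. Stack=[T * F] ptr=7 lookahead=/ remaining=[/ ( ( num ) ) $]
Step 16: reduce T->T * F. Stack=[T] ptr=7 lookahead=/ remaining=[/ ( ( num ) ) $]
Step 17: shift /. Stack=[T /] ptr=8 lookahead=( remaining=[( ( num ) ) $]
Step 18: shift (. Stack=[T / (] ptr=9 lookahead=( remaining=[( num ) ) $]
Step 19: shift (. Stack=[T / ( (] ptr=10 lookahead=num remaining=[num ) ) $]
Step 20: shift num. Stack=[T / ( ( num] ptr=11 lookahead=) remaining=[) ) $]
Step 21: reduce F->num. Stack=[T / ( ( F] ptr=11 lookahead=) remaining=[) ) $]
Step 22: reduce T->F. Stack=[T / ( ( T] ptr=11 lookahead=) remaining=[) ) $]
Step 23: reduce E->T. Stack=[T / ( ( E] ptr=11 lookahead=) remaining=[) ) $]
Step 24: shift ). Stack=[T / ( ( E )] ptr=12 lookahead=) remaining=[) $]
Step 25: reduce F->( E ). Stack=[T / ( F] ptr=12 lookahead=) remaining=[) $]
Step 26: reduce T->F. Stack=[T / ( T] ptr=12 lookahead=) remaining=[) $]
Step 27: reduce E->T. Stack=[T / ( E] ptr=12 lookahead=) remaining=[) $]
Step 28: shift ). Stack=[T / ( E )] ptr=13 lookahead=$ remaining=[$]
Step 29: reduce F->( E ). Stack=[T / F] ptr=13 lookahead=$ remaining=[$]
Step 30: reduce T->T / F. Stack=[T] ptr=13 lookahead=$ remaining=[$]
Step 31: reduce E->T. Stack=[E] ptr=13 lookahead=$ remaining=[$]
Step 32: accept. Stack=[E] ptr=13 lookahead=$ remaining=[$]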